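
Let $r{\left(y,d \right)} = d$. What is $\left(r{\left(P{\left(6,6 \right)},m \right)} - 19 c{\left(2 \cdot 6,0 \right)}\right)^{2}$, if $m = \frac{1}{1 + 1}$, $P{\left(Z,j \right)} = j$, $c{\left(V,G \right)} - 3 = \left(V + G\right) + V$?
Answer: $\frac{1050625}{4} \approx 2.6266 \cdot 10^{5}$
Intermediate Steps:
$c{\left(V,G \right)} = 3 + G + 2 V$ ($c{\left(V,G \right)} = 3 + \left(\left(V + G\right) + V\right) = 3 + \left(\left(G + V\right) + V\right) = 3 + \left(G + 2 V\right) = 3 + G + 2 V$)
$m = \frac{1}{2} \approx 0.5$
$\left(r{\left(P{\left(6,6 \right)},m \right)} - 19 c{\left(2 \cdot 6,0 \right)}\right)^{2} = \left(\frac{1}{2} - 19 \left(3 + 0 + 2 \cdot 2 \cdot 6\right)\right)^{2} = \left(\frac{1}{2} - 19 \left(3 + 0 + 2 \cdot 12\right)\right)^{2} = \left(\frac{1}{2} - 19 \left(3 + 0 + 24\right)\right)^{2} = \left(\frac{1}{2} - 513\right)^{2} = \left(- \frac{1025}{2}\right)^{2} = \frac{1050625}{4}$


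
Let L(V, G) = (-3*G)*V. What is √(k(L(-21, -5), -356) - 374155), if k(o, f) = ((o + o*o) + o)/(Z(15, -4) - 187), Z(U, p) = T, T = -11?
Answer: I*√181332030/22 ≈ 612.09*I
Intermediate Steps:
L(V, G) = -3*G*V
Z(U, p) = -11
k(o, f) = -o/99 - o²/198 (k(o, f) = ((o + o*o) + o)/(-11 - 187) = ((o + o²) + o)/(-198) = (o² + 2*o)*(-1/198) = -o/99 - o²/198)
√(k(L(-21, -5), -356) - 374155) = √(-(-3*(-5)*(-21))*(2 - 3*(-5)*(-21))/198 - 374155) = √(-1/198*(-315)*(2 - 315) - 374155) = √(-1/198*(-315)*(-313) - 374155) = √(-10955/22 - 374155) = √(-8242365/22) = I*√181332030/22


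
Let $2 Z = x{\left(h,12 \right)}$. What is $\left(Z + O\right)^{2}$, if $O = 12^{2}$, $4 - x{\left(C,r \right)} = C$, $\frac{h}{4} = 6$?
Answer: $17956$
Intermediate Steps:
$h = 24$ ($h = 4 \cdot 6 = 24$)
$x{\left(C,r \right)} = 4 - C$
$O = 144$
$Z = -10$ ($Z = \frac{4 - 24}{2} = \frac{1}{2} \left(-20\right) = -10$)
$\left(Z + O\right)^{2} = \left(-10 + 144\right)^{2} = 134^{2} = 17956$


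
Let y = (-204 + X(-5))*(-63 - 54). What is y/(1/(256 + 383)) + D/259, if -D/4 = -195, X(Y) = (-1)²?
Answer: 3930815031/259 ≈ 1.5177e+7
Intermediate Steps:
X(Y) = 1
y = 23751 (y = (-204 + 1)*(-63 - 54) = -203*(-117) = 23751)
D = 780 (D = -4*(-195) = 780)
y/(1/(256 + 383)) + D/259 = 23751/(1/(256 + 383)) + 780/259 = 23751/(1/639) + 780*(1/259) = 23751/(1/639) + 780/259 = 23751*639 + 780/259 = 15176889 + 780/259 = 3930815031/259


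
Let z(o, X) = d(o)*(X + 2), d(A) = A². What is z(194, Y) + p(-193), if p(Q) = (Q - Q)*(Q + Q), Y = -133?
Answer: -4930316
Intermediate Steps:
z(o, X) = o²*(2 + X) (z(o, X) = o²*(X + 2) = o²*(2 + X))
p(Q) = 0 (p(Q) = 0*(2*Q) = 0)
z(194, Y) + p(-193) = 194²*(2 - 133) + 0 = 37636*(-131) + 0 = -4930316 + 0 = -4930316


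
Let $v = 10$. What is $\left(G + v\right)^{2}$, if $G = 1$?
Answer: $121$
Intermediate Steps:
$\left(G + v\right)^{2} = \left(1 + 10\right)^{2} = 11^{2} = 121$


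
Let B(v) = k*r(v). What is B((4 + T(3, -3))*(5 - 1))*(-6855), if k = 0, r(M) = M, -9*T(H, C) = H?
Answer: 0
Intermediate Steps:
T(H, C) = -H/9
B(v) = 0 (B(v) = 0*v = 0)
B((4 + T(3, -3))*(5 - 1))*(-6855) = 0*(-6855) = 0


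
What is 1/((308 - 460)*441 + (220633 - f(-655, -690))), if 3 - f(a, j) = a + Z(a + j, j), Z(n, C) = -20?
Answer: 1/152923 ≈ 6.5392e-6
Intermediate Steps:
f(a, j) = 23 - a (f(a, j) = 3 - (a - 20) = 3 - (-20 + a) = 3 + (20 - a) = 23 - a)
1/((308 - 460)*441 + (220633 - f(-655, -690))) = 1/((308 - 460)*441 + (220633 - (23 - 1*(-655)))) = 1/(-152*441 + (220633 - (23 + 655))) = 1/(-67032 + (220633 - 1*678)) = 1/(-67032 + (220633 - 678)) = 1/(-67032 + 219955) = 1/152923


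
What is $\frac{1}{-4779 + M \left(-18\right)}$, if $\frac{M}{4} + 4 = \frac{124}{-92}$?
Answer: $- \frac{23}{101061} \approx -0.00022759$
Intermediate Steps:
$M = - \frac{492}{23}$ ($M = -16 + 4 \frac{124}{-92} = -16 + 4 \cdot 124 \left(- \frac{1}{92}\right) = -16 + 4 \left(- \frac{31}{23}\right) = -16 - \frac{124}{23} = - \frac{492}{23} \approx -21.391$)
$\frac{1}{-4779 + M \left(-18\right)} = \frac{1}{-4779 - - \frac{8856}{23}} = \frac{1}{-4779 + \frac{8856}{23}} = \frac{1}{- \frac{101061}{23}} = - \frac{23}{101061}$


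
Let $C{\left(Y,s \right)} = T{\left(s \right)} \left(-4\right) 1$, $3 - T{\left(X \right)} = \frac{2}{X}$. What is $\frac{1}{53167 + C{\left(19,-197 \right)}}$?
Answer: $\frac{197}{10471527} \approx 1.8813 \cdot 10^{-5}$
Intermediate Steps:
$T{\left(X \right)} = 3 - \frac{2}{X}$
$C{\left(Y,s \right)} = -12 + \frac{8}{s}$ ($C{\left(Y,s \right)} = \left(3 - \frac{2}{s}\right) \left(-4\right) 1 = \left(-12 + \frac{8}{s}\right) 1 = -12 + \frac{8}{s}$)
$\frac{1}{53167 + C{\left(19,-197 \right)}} = \frac{1}{53167 - \left(12 - \frac{8}{-197}\right)} = \frac{1}{53167 + \left(-12 + 8 \left(- \frac{1}{197}\right)\right)} = \frac{1}{53167 - \frac{2372}{197}} = \frac{1}{\frac{10471527}{197}} = \frac{197}{10471527}$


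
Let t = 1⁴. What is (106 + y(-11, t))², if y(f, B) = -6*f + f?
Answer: 25921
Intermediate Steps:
t = 1
y(f, B) = -5*f
(106 + y(-11, t))² = (106 - 5*(-11))² = (106 + 55)² = 161² = 25921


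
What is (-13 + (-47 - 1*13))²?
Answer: 5329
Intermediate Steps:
(-13 + (-47 - 1*13))² = (-13 + (-47 - 13))² = (-13 - 60)² = (-73)² = 5329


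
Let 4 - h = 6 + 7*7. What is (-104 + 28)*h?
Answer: 3876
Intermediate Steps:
h = -51 (h = 4 - (6 + 7*7) = 4 - (6 + 49) = 4 - 1*55 = 4 - 55 = -51)
(-104 + 28)*h = (-104 + 28)*(-51) = -76*(-51) = 3876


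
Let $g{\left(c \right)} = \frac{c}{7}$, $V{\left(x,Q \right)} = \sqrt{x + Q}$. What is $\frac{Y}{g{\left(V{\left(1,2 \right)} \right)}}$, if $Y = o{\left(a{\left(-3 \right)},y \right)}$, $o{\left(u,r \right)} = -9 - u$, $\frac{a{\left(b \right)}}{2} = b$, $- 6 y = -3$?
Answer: $- 7 \sqrt{3} \approx -12.124$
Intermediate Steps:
$y = \frac{1}{2}$ ($y = \left(- \frac{1}{6}\right) \left(-3\right) = \frac{1}{2} \approx 0.5$)
$a{\left(b \right)} = 2 b$
$V{\left(x,Q \right)} = \sqrt{Q + x}$
$g{\left(c \right)} = \frac{c}{7}$ ($g{\left(c \right)} = c \frac{1}{7} = \frac{c}{7}$)
$Y = -3$ ($Y = -9 - 2 \left(-3\right) = -9 - -6 = -9 + 6 = -3$)
$\frac{Y}{g{\left(V{\left(1,2 \right)} \right)}} = - \frac{3}{\frac{1}{7} \sqrt{2 + 1}} = - \frac{3}{\frac{1}{7} \sqrt{3}} = - 3 \frac{7 \sqrt{3}}{3} = - 7 \sqrt{3}$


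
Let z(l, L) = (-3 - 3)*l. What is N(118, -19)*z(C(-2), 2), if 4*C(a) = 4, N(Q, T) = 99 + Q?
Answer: -1302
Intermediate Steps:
C(a) = 1 (C(a) = (¼)*4 = 1)
z(l, L) = -6*l
N(118, -19)*z(C(-2), 2) = (99 + 118)*(-6*1) = 217*(-6) = -1302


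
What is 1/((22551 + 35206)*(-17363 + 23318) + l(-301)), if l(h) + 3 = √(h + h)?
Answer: 171971466/59148370236378613 - I*√602/118296740472757226 ≈ 2.9075e-9 - 2.0741e-16*I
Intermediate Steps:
l(h) = -3 + √2*√h (l(h) = -3 + √(h + h) = -3 + √(2*h) = -3 + √2*√h)
1/((22551 + 35206)*(-17363 + 23318) + l(-301)) = 1/((22551 + 35206)*(-17363 + 23318) + (-3 + √2*√(-301))) = 1/(57757*5955 + (-3 + √2*(I*√301))) = 1/(343942935 + (-3 + I*√602)) = 1/(343942932 + I*√602)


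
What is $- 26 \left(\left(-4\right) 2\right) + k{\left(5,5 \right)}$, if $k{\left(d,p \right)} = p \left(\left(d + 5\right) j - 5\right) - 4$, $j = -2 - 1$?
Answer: $29$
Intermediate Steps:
$j = -3$ ($j = -2 - 1 = -3$)
$k{\left(d,p \right)} = -4 + p \left(-20 - 3 d\right)$ ($k{\left(d,p \right)} = p \left(\left(d + 5\right) \left(-3\right) - 5\right) - 4 = p \left(\left(5 + d\right) \left(-3\right) - 5\right) - 4 = p \left(\left(-15 - 3 d\right) - 5\right) - 4 = p \left(-20 - 3 d\right) - 4 = -4 + p \left(-20 - 3 d\right)$)
$- 26 \left(\left(-4\right) 2\right) + k{\left(5,5 \right)} = - 26 \left(\left(-4\right) 2\right) - \left(104 + 75\right) = \left(-26\right) \left(-8\right) - 179 = 208 - 179 = 29$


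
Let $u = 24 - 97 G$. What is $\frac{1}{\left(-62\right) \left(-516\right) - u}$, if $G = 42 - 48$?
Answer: $\frac{1}{31386} \approx 3.1861 \cdot 10^{-5}$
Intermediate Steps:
$G = -6$
$u = 606$ ($u = 24 - -582 = 24 + 582 = 606$)
$\frac{1}{\left(-62\right) \left(-516\right) - u} = \frac{1}{\left(-62\right) \left(-516\right) - 606} = \frac{1}{31992 - 606} = \frac{1}{31386}$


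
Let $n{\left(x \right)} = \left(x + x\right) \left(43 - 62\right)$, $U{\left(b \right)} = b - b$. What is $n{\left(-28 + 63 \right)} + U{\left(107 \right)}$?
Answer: $-1330$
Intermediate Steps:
$U{\left(b \right)} = 0$
$n{\left(x \right)} = - 38 x$ ($n{\left(x \right)} = 2 x \left(-19\right) = - 38 x$)
$n{\left(-28 + 63 \right)} + U{\left(107 \right)} = - 38 \left(-28 + 63\right) + 0 = \left(-38\right) 35 + 0 = -1330 + 0 = -1330$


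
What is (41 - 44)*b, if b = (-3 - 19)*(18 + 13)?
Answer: 2046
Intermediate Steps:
b = -682 (b = -22*31 = -682)
(41 - 44)*b = (41 - 44)*(-682) = -3*(-682) = 2046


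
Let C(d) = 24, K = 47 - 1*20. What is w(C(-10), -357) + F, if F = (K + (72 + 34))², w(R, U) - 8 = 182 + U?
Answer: 17522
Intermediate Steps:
K = 27 (K = 47 - 20 = 27)
w(R, U) = 190 + U (w(R, U) = 8 + (182 + U) = 190 + U)
F = 17689 (F = (27 + (72 + 34))² = (27 + 106)² = 133² = 17689)
w(C(-10), -357) + F = (190 - 357) + 17689 = -167 + 17689 = 17522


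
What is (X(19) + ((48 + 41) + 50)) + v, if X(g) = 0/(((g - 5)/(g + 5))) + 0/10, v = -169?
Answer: -30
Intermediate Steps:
X(g) = 0 (X(g) = 0/(((-5 + g)/(5 + g))) + 0*(⅒) = 0/(((-5 + g)/(5 + g))) + 0 = 0*((5 + g)/(-5 + g)) + 0 = 0 + 0 = 0)
(X(19) + ((48 + 41) + 50)) + v = (0 + ((48 + 41) + 50)) - 169 = (0 + (89 + 50)) - 169 = (0 + 139) - 169 = 139 - 169 = -30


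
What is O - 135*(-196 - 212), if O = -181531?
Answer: -126451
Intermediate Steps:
O - 135*(-196 - 212) = -181531 - 135*(-196 - 212) = -181531 - 135*(-408) = -181531 + 55080 = -126451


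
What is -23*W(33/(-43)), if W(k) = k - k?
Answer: 0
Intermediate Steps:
W(k) = 0
-23*W(33/(-43)) = -23*0 = 0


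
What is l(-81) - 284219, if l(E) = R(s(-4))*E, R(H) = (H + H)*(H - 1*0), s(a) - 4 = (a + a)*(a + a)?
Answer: -1033307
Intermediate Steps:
s(a) = 4 + 4*a**2 (s(a) = 4 + (a + a)*(a + a) = 4 + (2*a)*(2*a) = 4 + 4*a**2)
R(H) = 2*H**2 (R(H) = (2*H)*(H + 0) = (2*H)*H = 2*H**2)
l(E) = 9248*E (l(E) = (2*(4 + 4*(-4)**2)**2)*E = (2*(4 + 4*16)**2)*E = (2*(4 + 64)**2)*E = (2*68**2)*E = (2*4624)*E = 9248*E)
l(-81) - 284219 = 9248*(-81) - 284219 = -749088 - 284219 = -1033307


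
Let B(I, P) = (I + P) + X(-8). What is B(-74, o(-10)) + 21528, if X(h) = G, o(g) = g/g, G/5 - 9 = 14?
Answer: 21570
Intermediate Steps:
G = 115 (G = 45 + 5*14 = 45 + 70 = 115)
o(g) = 1
X(h) = 115
B(I, P) = 115 + I + P (B(I, P) = (I + P) + 115 = 115 + I + P)
B(-74, o(-10)) + 21528 = (115 - 74 + 1) + 21528 = 42 + 21528 = 21570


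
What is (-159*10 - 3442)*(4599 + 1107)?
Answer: -28712592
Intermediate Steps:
(-159*10 - 3442)*(4599 + 1107) = (-1590 - 3442)*5706 = -5032*5706 = -28712592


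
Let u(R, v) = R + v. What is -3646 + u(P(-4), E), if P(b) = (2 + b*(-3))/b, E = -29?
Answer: -7357/2 ≈ -3678.5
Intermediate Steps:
P(b) = (2 - 3*b)/b
-3646 + u(P(-4), E) = -3646 + ((-3 + 2/(-4)) - 29) = -3646 + ((-3 + 2*(-¼)) - 29) = -3646 + ((-3 - ½) - 29) = -3646 + (-7/2 - 29) = -3646 - 65/2 = -7357/2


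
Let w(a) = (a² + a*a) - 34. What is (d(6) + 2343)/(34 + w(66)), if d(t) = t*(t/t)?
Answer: 261/968 ≈ 0.26963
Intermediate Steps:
d(t) = t (d(t) = t*1 = t)
w(a) = -34 + 2*a² (w(a) = (a² + a²) - 34 = 2*a² - 34 = -34 + 2*a²)
(d(6) + 2343)/(34 + w(66)) = (6 + 2343)/(34 + (-34 + 2*66²)) = 2349/(34 + (-34 + 2*4356)) = 2349/(34 + (-34 + 8712)) = 2349/(34 + 8678) = 2349/8712 = 2349*(1/8712) = 261/968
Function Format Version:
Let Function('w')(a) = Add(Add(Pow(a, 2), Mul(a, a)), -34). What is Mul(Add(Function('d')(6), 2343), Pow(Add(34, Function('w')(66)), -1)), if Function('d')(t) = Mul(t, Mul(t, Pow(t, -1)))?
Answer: Rational(261, 968) ≈ 0.26963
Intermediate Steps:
Function('d')(t) = t (Function('d')(t) = Mul(t, 1) = t)
Function('w')(a) = Add(-34, Mul(2, Pow(a, 2))) (Function('w')(a) = Add(Add(Pow(a, 2), Pow(a, 2)), -34) = Add(Mul(2, Pow(a, 2)), -34) = Add(-34, Mul(2, Pow(a, 2))))
Mul(Add(Function('d')(6), 2343), Pow(Add(34, Function('w')(66)), -1)) = Mul(Add(6, 2343), Pow(Add(34, Add(-34, Mul(2, Pow(66, 2)))), -1)) = Mul(2349, Pow(Add(34, Add(-34, Mul(2, 4356))), -1)) = Mul(2349, Pow(Add(34, Add(-34, 8712)), -1)) = Mul(2349, Pow(Add(34, 8678), -1)) = Mul(2349, Pow(8712, -1)) = Mul(2349, Rational(1, 8712)) = Rational(261, 968)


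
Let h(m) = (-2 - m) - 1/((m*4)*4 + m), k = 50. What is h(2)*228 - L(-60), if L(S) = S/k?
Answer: -77988/85 ≈ -917.51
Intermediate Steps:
L(S) = S/50
h(m) = -2 - m - 1/(17*m) (h(m) = (-2 - m) - 1/((4*m)*4 + m) = (-2 - m) - 1/(16*m + m) = (-2 - m) - 1/(17*m) = -2 - m - 1/(17*m))
h(2)*228 - L(-60) = (-2 - 1*2 - 1/17/2)*228 - (-60)/50 = (-2 - 2 - 1/17*1/2)*228 - 1*(-6/5) = (-2 - 2 - 1/34)*228 + 6/5 = -137/34*228 + 6/5 = -15618/17 + 6/5 = -77988/85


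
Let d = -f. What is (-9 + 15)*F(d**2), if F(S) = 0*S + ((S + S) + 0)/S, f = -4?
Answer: 12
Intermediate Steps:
d = 4 (d = -1*(-4) = 4)
F(S) = 2 (F(S) = 0 + (2*S + 0)/S = 0 + (2*S)/S = 0 + 2 = 2)
(-9 + 15)*F(d**2) = (-9 + 15)*2 = 6*2 = 12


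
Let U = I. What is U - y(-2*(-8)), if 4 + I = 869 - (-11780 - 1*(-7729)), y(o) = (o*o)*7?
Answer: 3124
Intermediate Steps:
y(o) = 7*o² (y(o) = o²*7 = 7*o²)
I = 4916 (I = -4 + (869 - (-11780 - 1*(-7729))) = -4 + (869 - (-11780 + 7729)) = -4 + (869 - 1*(-4051)) = -4 + (869 + 4051) = -4 + 4920 = 4916)
U = 4916
U - y(-2*(-8)) = 4916 - 7*(-2*(-8))² = 4916 - 7*16² = 4916 - 7*256 = 4916 - 1*1792 = 4916 - 1792 = 3124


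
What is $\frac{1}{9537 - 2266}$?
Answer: $\frac{1}{7271} \approx 0.00013753$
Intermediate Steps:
$\frac{1}{9537 - 2266} = \frac{1}{7271}$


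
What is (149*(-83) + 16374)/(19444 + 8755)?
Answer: 4007/28199 ≈ 0.14210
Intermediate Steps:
(149*(-83) + 16374)/(19444 + 8755) = (-12367 + 16374)/28199 = 4007*(1/28199) = 4007/28199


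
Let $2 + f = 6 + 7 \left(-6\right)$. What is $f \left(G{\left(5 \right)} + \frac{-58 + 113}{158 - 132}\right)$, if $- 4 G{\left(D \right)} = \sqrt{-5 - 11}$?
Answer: $- \frac{1045}{13} + 38 i \approx -80.385 + 38.0 i$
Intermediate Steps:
$G{\left(D \right)} = - i$ ($G{\left(D \right)} = - \frac{\sqrt{-5 - 11}}{4} = - \frac{\sqrt{-16}}{4} = - \frac{4 i}{4} = - i$)
$f = -38$ ($f = -2 + \left(6 + 7 \left(-6\right)\right) = -2 + \left(6 - 42\right) = -2 - 36 = -38$)
$f \left(G{\left(5 \right)} + \frac{-58 + 113}{158 - 132}\right) = - 38 \left(- i + \frac{-58 + 113}{158 - 132}\right) = - 38 \left(- i + \frac{55}{26}\right) = - 38 \left(\frac{55}{26} - i\right) = - \frac{1045}{13} + 38 i$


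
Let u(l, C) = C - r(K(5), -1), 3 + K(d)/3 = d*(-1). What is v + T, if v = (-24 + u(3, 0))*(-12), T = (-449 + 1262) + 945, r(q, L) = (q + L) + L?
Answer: 1734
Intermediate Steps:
K(d) = -9 - 3*d (K(d) = -9 + 3*(d*(-1)) = -9 + 3*(-d) = -9 - 3*d)
r(q, L) = q + 2*L (r(q, L) = (L + q) + L = q + 2*L)
u(l, C) = 26 + C (u(l, C) = C - ((-9 - 3*5) + 2*(-1)) = C - ((-9 - 15) - 2) = C - (-24 - 2) = C - 1*(-26) = C + 26 = 26 + C)
T = 1758 (T = 813 + 945 = 1758)
v = -24 (v = (-24 + (26 + 0))*(-12) = (-24 + 26)*(-12) = 2*(-12) = -24)
v + T = -24 + 1758 = 1734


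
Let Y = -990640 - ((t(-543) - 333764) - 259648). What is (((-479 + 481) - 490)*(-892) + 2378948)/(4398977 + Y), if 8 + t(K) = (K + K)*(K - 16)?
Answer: 2814244/3394683 ≈ 0.82902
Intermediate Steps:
t(K) = -8 + 2*K*(-16 + K) (t(K) = -8 + (K + K)*(K - 16) = -8 + (2*K)*(-16 + K) = -8 + 2*K*(-16 + K))
Y = -1004294 (Y = -990640 - (((-8 - 32*(-543) + 2*(-543)**2) - 333764) - 259648) = -990640 - (((-8 + 17376 + 2*294849) - 333764) - 259648) = -990640 - (((-8 + 17376 + 589698) - 333764) - 259648) = -990640 - ((607066 - 333764) - 259648) = -990640 - (273302 - 259648) = -990640 - 1*13654 = -990640 - 13654 = -1004294)
(((-479 + 481) - 490)*(-892) + 2378948)/(4398977 + Y) = (((-479 + 481) - 490)*(-892) + 2378948)/(4398977 - 1004294) = ((2 - 490)*(-892) + 2378948)/3394683 = (-488*(-892) + 2378948)*(1/3394683) = (435296 + 2378948)*(1/3394683) = 2814244*(1/3394683) = 2814244/3394683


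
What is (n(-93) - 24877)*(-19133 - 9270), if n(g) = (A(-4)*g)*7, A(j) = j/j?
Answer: 725071784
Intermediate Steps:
A(j) = 1
n(g) = 7*g (n(g) = (1*g)*7 = g*7 = 7*g)
(n(-93) - 24877)*(-19133 - 9270) = (7*(-93) - 24877)*(-19133 - 9270) = (-651 - 24877)*(-28403) = -25528*(-28403) = 725071784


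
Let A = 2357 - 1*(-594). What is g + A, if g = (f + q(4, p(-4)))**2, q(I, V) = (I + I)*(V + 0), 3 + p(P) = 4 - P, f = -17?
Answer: 3480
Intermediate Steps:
A = 2951 (A = 2357 + 594 = 2951)
p(P) = 1 - P (p(P) = -3 + (4 - P) = 1 - P)
q(I, V) = 2*I*V (q(I, V) = (2*I)*V = 2*I*V)
g = 529 (g = (-17 + 2*4*(1 - 1*(-4)))**2 = (-17 + 2*4*(1 + 4))**2 = (-17 + 2*4*5)**2 = (-17 + 40)**2 = 23**2 = 529)
g + A = 529 + 2951 = 3480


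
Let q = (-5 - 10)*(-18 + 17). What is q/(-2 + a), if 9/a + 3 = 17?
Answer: -210/19 ≈ -11.053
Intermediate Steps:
a = 9/14 (a = 9/(-3 + 17) = 9/14 ≈ 0.64286)
q = 15 (q = -15*(-1) = 15)
q/(-2 + a) = 15/(-2 + 9/14) = 15/(-19/14) = 15*(-14/19) = -210/19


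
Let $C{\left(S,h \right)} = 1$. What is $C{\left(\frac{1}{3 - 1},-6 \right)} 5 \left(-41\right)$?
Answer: $-205$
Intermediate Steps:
$C{\left(\frac{1}{3 - 1},-6 \right)} 5 \left(-41\right) = 1 \cdot 5 \left(-41\right) = 5 \left(-41\right) = -205$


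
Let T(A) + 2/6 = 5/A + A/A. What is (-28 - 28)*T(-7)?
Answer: 8/3 ≈ 2.6667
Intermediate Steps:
T(A) = 2/3 + 5/A (T(A) = -1/3 + (5/A + A/A) = -1/3 + (5/A + 1) = -1/3 + (1 + 5/A) = 2/3 + 5/A)
(-28 - 28)*T(-7) = (-28 - 28)*(2/3 + 5/(-7)) = -56*(2/3 + 5*(-1/7)) = -56*(2/3 - 5/7) = -56*(-1/21) = 8/3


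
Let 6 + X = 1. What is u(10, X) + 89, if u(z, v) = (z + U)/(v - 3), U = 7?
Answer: 695/8 ≈ 86.875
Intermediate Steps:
X = -5 (X = -6 + 1 = -5)
u(z, v) = (7 + z)/(-3 + v) (u(z, v) = (z + 7)/(v - 3) = (7 + z)/(-3 + v))
u(10, X) + 89 = (7 + 10)/(-3 - 5) + 89 = 17/(-8) + 89 = -⅛*17 + 89 = -17/8 + 89 = 695/8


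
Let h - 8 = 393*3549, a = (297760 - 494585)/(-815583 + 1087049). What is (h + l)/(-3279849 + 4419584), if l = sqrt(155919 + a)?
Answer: 278953/227947 + sqrt(11490208480118914)/309399301510 ≈ 1.2241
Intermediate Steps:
a = -196825/271466 ≈ -0.72504
h = 1394765 (h = 8 + 393*3549 = 8 + 1394757 = 1394765)
l = sqrt(11490208480118914)/271466 (l = sqrt(155919 - 196825/271466) = sqrt(42326510429/271466) = sqrt(11490208480118914)/271466 ≈ 394.86)
(h + l)/(-3279849 + 4419584) = (1394765 + sqrt(11490208480118914)/271466)/(-3279849 + 4419584) = (1394765 + sqrt(11490208480118914)/271466)/1139735 = (1394765 + sqrt(11490208480118914)/271466)*(1/1139735) = 278953/227947 + sqrt(11490208480118914)/309399301510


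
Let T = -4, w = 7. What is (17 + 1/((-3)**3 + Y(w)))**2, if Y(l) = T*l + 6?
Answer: 692224/2401 ≈ 288.31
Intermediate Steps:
Y(l) = 6 - 4*l (Y(l) = -4*l + 6 = 6 - 4*l)
(17 + 1/((-3)**3 + Y(w)))**2 = (17 + 1/((-3)**3 + (6 - 4*7)))**2 = (17 + 1/(-27 + (6 - 28)))**2 = (17 + 1/(-27 - 22))**2 = (17 + 1/(-49))**2 = (17 - 1/49)**2 = (832/49)**2 = 692224/2401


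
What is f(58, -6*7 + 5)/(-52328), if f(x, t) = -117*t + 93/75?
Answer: -13532/163525 ≈ -0.082752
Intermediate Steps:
f(x, t) = 31/25 - 117*t (f(x, t) = -117*t + 93*(1/75) = -117*t + 31/25 = 31/25 - 117*t)
f(58, -6*7 + 5)/(-52328) = (31/25 - 117*(-6*7 + 5))/(-52328) = (31/25 - 117*(-42 + 5))*(-1/52328) = (31/25 - 117*(-37))*(-1/52328) = (31/25 + 4329)*(-1/52328) = (108256/25)*(-1/52328) = -13532/163525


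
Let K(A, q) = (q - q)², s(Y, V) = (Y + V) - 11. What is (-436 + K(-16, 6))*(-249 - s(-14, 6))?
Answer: 100280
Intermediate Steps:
s(Y, V) = -11 + V + Y (s(Y, V) = (V + Y) - 11 = -11 + V + Y)
K(A, q) = 0 (K(A, q) = 0² = 0)
(-436 + K(-16, 6))*(-249 - s(-14, 6)) = (-436 + 0)*(-249 - (-11 + 6 - 14)) = -436*(-249 - 1*(-19)) = -436*(-249 + 19) = -436*(-230) = 100280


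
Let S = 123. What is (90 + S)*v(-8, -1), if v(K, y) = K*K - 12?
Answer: 11076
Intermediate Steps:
v(K, y) = -12 + K² (v(K, y) = K² - 12 = -12 + K²)
(90 + S)*v(-8, -1) = (90 + 123)*(-12 + (-8)²) = 213*(-12 + 64) = 213*52 = 11076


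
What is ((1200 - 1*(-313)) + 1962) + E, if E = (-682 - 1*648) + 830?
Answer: 2975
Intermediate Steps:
E = -500 (E = (-682 - 648) + 830 = -1330 + 830 = -500)
((1200 - 1*(-313)) + 1962) + E = ((1200 - 1*(-313)) + 1962) - 500 = ((1200 + 313) + 1962) - 500 = (1513 + 1962) - 500 = 3475 - 500 = 2975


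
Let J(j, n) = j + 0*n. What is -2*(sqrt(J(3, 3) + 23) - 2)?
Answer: 4 - 2*sqrt(26) ≈ -6.1980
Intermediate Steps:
J(j, n) = j (J(j, n) = j + 0 = j)
-2*(sqrt(J(3, 3) + 23) - 2) = -2*(sqrt(3 + 23) - 2) = -2*(sqrt(26) - 2) = -2*(-2 + sqrt(26)) = 4 - 2*sqrt(26)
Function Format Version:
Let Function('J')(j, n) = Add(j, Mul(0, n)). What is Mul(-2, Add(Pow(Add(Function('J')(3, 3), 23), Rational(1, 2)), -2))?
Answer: Add(4, Mul(-2, Pow(26, Rational(1, 2)))) ≈ -6.1980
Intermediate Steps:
Function('J')(j, n) = j (Function('J')(j, n) = Add(j, 0) = j)
Mul(-2, Add(Pow(Add(Function('J')(3, 3), 23), Rational(1, 2)), -2)) = Mul(-2, Add(Pow(Add(3, 23), Rational(1, 2)), -2)) = Mul(-2, Add(Pow(26, Rational(1, 2)), -2)) = Mul(-2, Add(-2, Pow(26, Rational(1, 2)))) = Add(4, Mul(-2, Pow(26, Rational(1, 2))))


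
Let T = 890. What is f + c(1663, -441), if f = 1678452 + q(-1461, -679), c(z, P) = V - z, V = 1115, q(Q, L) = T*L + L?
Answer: 1072915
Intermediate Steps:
q(Q, L) = 891*L (q(Q, L) = 890*L + L = 891*L)
c(z, P) = 1115 - z
f = 1073463 (f = 1678452 + 891*(-679) = 1678452 - 604989 = 1073463)
f + c(1663, -441) = 1073463 + (1115 - 1*1663) = 1073463 + (1115 - 1663) = 1073463 - 548 = 1072915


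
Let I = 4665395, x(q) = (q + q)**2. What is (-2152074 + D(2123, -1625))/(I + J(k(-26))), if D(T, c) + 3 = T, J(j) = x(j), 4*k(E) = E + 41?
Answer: -8599816/18661805 ≈ -0.46082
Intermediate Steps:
x(q) = 4*q**2 (x(q) = (2*q)**2 = 4*q**2)
k(E) = 41/4 + E/4 (k(E) = (E + 41)/4 = (41 + E)/4 = 41/4 + E/4)
J(j) = 4*j**2
D(T, c) = -3 + T
(-2152074 + D(2123, -1625))/(I + J(k(-26))) = (-2152074 + (-3 + 2123))/(4665395 + 4*(41/4 + (1/4)*(-26))**2) = (-2152074 + 2120)/(4665395 + 4*(41/4 - 13/2)**2) = -2149954/(4665395 + 4*(15/4)**2) = -2149954/(4665395 + 4*(225/16)) = -2149954/(4665395 + 225/4) = -2149954/18661805/4 = -2149954*4/18661805 = -8599816/18661805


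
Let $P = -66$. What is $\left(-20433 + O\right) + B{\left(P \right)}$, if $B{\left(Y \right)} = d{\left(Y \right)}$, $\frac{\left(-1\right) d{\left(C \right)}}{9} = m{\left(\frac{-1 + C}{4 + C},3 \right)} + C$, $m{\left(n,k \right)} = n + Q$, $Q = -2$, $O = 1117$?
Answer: $- \frac{1160251}{62} \approx -18714.0$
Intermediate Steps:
$m{\left(n,k \right)} = -2 + n$ ($m{\left(n,k \right)} = n - 2 = -2 + n$)
$d{\left(C \right)} = 18 - 9 C - \frac{9 \left(-1 + C\right)}{4 + C}$ ($d{\left(C \right)} = - 9 \left(\left(-2 + \frac{-1 + C}{4 + C}\right) + C\right) = - 9 \left(-2 + C + \frac{-1 + C}{4 + C}\right) = 18 - 9 C - \frac{9 \left(-1 + C\right)}{4 + C}$)
$B{\left(Y \right)} = \frac{9 \left(9 - Y^{2} - 3 Y\right)}{4 + Y}$
$\left(-20433 + O\right) + B{\left(P \right)} = \left(-20433 + 1117\right) + \frac{9 \left(9 - \left(-66\right)^{2} - -198\right)}{4 - 66} = -19316 + \frac{9 \left(9 - 4356 + 198\right)}{-62} = -19316 + 9 \left(- \frac{1}{62}\right) \left(9 - 4356 + 198\right) = -19316 + 9 \left(- \frac{1}{62}\right) \left(-4149\right) = -19316 + \frac{37341}{62} = - \frac{1160251}{62}$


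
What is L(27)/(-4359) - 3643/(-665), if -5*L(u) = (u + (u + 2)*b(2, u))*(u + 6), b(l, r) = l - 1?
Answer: 5375207/966245 ≈ 5.5630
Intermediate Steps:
b(l, r) = -1 + l
L(u) = -(2 + 2*u)*(6 + u)/5 (L(u) = -(u + (u + 2)*(-1 + 2))*(u + 6)/5 = -(u + (2 + u)*1)*(6 + u)/5 = -(u + (2 + u))*(6 + u)/5 = -(2 + 2*u)*(6 + u)/5)
L(27)/(-4359) - 3643/(-665) = (-12/5 - 14/5*27 - ⅖*27²)/(-4359) - 3643/(-665) = (-12/5 - 378/5 - ⅖*729)*(-1/4359) - 3643*(-1/665) = (-12/5 - 378/5 - 1458/5)*(-1/4359) + 3643/665 = -1848/5*(-1/4359) + 3643/665 = 616/7265 + 3643/665 = 5375207/966245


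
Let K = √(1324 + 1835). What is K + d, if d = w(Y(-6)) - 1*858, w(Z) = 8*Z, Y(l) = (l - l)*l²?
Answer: -858 + 9*√39 ≈ -801.79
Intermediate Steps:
K = 9*√39 (K = √3159 = 9*√39 ≈ 56.205)
Y(l) = 0 (Y(l) = 0*l² = 0)
d = -858 (d = 8*0 - 1*858 = 0 - 858 = -858)
K + d = 9*√39 - 858 = -858 + 9*√39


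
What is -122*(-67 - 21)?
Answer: 10736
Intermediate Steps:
-122*(-67 - 21) = -122*(-88) = 10736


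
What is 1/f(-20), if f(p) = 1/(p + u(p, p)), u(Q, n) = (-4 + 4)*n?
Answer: -20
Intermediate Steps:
u(Q, n) = 0 (u(Q, n) = 0*n = 0)
f(p) = 1/p (f(p) = 1/(p + 0) = 1/p)
1/f(-20) = 1/(1/(-20)) = 1/(-1/20) = -20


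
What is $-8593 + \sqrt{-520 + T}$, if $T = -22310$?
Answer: $-8593 + i \sqrt{22830} \approx -8593.0 + 151.1 i$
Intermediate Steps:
$-8593 + \sqrt{-520 + T} = -8593 + \sqrt{-520 - 22310} = -8593 + \sqrt{-22830} = -8593 + i \sqrt{22830}$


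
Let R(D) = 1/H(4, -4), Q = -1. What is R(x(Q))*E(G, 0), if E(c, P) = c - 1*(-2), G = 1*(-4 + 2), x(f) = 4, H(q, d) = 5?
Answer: 0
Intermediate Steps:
R(D) = ⅕ (R(D) = 1/5 = ⅕)
G = -2 (G = 1*(-2) = -2)
E(c, P) = 2 + c (E(c, P) = c + 2 = 2 + c)
R(x(Q))*E(G, 0) = (2 - 2)/5 = (⅕)*0 = 0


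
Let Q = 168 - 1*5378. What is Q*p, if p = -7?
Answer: 36470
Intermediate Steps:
Q = -5210 (Q = 168 - 5378 = -5210)
Q*p = -5210*(-7) = 36470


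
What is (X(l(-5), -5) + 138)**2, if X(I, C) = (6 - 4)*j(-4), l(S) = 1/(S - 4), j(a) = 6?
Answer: 22500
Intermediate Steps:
l(S) = 1/(-4 + S)
X(I, C) = 12 (X(I, C) = (6 - 4)*6 = 2*6 = 12)
(X(l(-5), -5) + 138)**2 = (12 + 138)**2 = 150**2 = 22500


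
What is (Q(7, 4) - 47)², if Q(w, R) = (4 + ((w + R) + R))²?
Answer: 98596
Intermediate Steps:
Q(w, R) = (4 + w + 2*R)² (Q(w, R) = (4 + ((R + w) + R))² = (4 + (w + 2*R))² = (4 + w + 2*R)²)
(Q(7, 4) - 47)² = ((4 + 7 + 2*4)² - 47)² = ((4 + 7 + 8)² - 47)² = (19² - 47)² = (361 - 47)² = 314² = 98596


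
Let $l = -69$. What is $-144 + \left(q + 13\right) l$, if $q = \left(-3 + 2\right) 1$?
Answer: $-972$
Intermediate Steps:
$q = -1$ ($q = \left(-1\right) 1 = -1$)
$-144 + \left(q + 13\right) l = -144 + \left(-1 + 13\right) \left(-69\right) = -144 + 12 \left(-69\right) = -144 - 828 = -972$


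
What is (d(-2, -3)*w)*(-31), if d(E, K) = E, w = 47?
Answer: 2914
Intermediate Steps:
(d(-2, -3)*w)*(-31) = -2*47*(-31) = -94*(-31) = 2914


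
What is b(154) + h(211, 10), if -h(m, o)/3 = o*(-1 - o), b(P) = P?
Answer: 484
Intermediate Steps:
h(m, o) = -3*o*(-1 - o)
b(154) + h(211, 10) = 154 + 3*10*(1 + 10) = 154 + 3*10*11 = 154 + 330 = 484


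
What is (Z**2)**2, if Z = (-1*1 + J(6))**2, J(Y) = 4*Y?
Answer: 78310985281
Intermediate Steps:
Z = 529 (Z = (-1*1 + 4*6)**2 = (-1 + 24)**2 = 23**2 = 529)
(Z**2)**2 = (529**2)**2 = 279841**2 = 78310985281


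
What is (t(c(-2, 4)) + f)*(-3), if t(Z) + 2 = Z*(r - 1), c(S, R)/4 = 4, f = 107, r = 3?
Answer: -411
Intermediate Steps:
c(S, R) = 16 (c(S, R) = 4*4 = 16)
t(Z) = -2 + 2*Z (t(Z) = -2 + Z*(3 - 1) = -2 + Z*2 = -2 + 2*Z)
(t(c(-2, 4)) + f)*(-3) = ((-2 + 2*16) + 107)*(-3) = ((-2 + 32) + 107)*(-3) = (30 + 107)*(-3) = 137*(-3) = -411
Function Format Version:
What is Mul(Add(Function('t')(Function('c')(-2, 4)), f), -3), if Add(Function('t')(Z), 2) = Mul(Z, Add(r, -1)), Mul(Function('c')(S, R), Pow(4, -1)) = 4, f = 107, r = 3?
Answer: -411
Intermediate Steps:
Function('c')(S, R) = 16 (Function('c')(S, R) = Mul(4, 4) = 16)
Function('t')(Z) = Add(-2, Mul(2, Z)) (Function('t')(Z) = Add(-2, Mul(Z, Add(3, -1))) = Add(-2, Mul(Z, 2)) = Add(-2, Mul(2, Z)))
Mul(Add(Function('t')(Function('c')(-2, 4)), f), -3) = Mul(Add(Add(-2, Mul(2, 16)), 107), -3) = Mul(Add(Add(-2, 32), 107), -3) = Mul(Add(30, 107), -3) = Mul(137, -3) = -411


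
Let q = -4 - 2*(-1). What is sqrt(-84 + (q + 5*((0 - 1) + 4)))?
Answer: I*sqrt(71) ≈ 8.4261*I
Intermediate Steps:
q = -2 (q = -4 + 2 = -2)
sqrt(-84 + (q + 5*((0 - 1) + 4))) = sqrt(-84 + (-2 + 5*((0 - 1) + 4))) = sqrt(-84 + (-2 + 5*(-1 + 4))) = sqrt(-84 + (-2 + 5*3)) = sqrt(-84 + (-2 + 15)) = sqrt(-84 + 13) = sqrt(-71) = I*sqrt(71)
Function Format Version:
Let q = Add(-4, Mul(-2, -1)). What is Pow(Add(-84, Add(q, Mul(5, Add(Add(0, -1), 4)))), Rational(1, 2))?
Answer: Mul(I, Pow(71, Rational(1, 2))) ≈ Mul(8.4261, I)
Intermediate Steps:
q = -2 (q = Add(-4, 2) = -2)
Pow(Add(-84, Add(q, Mul(5, Add(Add(0, -1), 4)))), Rational(1, 2)) = Pow(Add(-84, Add(-2, Mul(5, Add(Add(0, -1), 4)))), Rational(1, 2)) = Pow(Add(-84, Add(-2, Mul(5, Add(-1, 4)))), Rational(1, 2)) = Pow(Add(-84, Add(-2, Mul(5, 3))), Rational(1, 2)) = Pow(Add(-84, Add(-2, 15)), Rational(1, 2)) = Pow(Add(-84, 13), Rational(1, 2)) = Pow(-71, Rational(1, 2)) = Mul(I, Pow(71, Rational(1, 2)))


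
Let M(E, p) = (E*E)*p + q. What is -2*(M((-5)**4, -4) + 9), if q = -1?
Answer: 3124984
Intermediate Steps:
M(E, p) = -1 + p*E**2 (M(E, p) = (E*E)*p - 1 = E**2*p - 1 = p*E**2 - 1 = -1 + p*E**2)
-2*(M((-5)**4, -4) + 9) = -2*((-1 - 4*((-5)**4)**2) + 9) = -2*((-1 - 4*625**2) + 9) = -2*((-1 - 4*390625) + 9) = -2*((-1 - 1562500) + 9) = -2*(-1562501 + 9) = -2*(-1562492) = 3124984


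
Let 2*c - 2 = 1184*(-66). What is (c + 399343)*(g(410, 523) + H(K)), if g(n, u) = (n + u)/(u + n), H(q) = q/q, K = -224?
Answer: 720544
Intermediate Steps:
H(q) = 1
c = -39071 (c = 1 + (1184*(-66))/2 = 1 + (½)*(-78144) = 1 - 39072 = -39071)
g(n, u) = 1 (g(n, u) = (n + u)/(n + u) = 1)
(c + 399343)*(g(410, 523) + H(K)) = (-39071 + 399343)*(1 + 1) = 360272*2 = 720544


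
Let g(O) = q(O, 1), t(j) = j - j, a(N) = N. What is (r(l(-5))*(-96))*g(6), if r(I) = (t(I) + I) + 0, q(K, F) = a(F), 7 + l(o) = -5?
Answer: 1152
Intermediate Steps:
l(o) = -12 (l(o) = -7 - 5 = -12)
t(j) = 0
q(K, F) = F
g(O) = 1
r(I) = I (r(I) = (0 + I) + 0 = I + 0 = I)
(r(l(-5))*(-96))*g(6) = -12*(-96)*1 = 1152*1 = 1152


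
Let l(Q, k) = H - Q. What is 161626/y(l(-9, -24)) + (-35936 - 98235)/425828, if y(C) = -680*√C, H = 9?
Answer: -134171/425828 - 80813*√2/2040 ≈ -56.338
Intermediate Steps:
l(Q, k) = 9 - Q
161626/y(l(-9, -24)) + (-35936 - 98235)/425828 = 161626/((-680*√(9 - 1*(-9)))) + (-35936 - 98235)/425828 = 161626/((-680*√(9 + 9))) - 134171*1/425828 = 161626/((-2040*√2)) - 134171/425828 = 161626*(-√2/4080) - 134171/425828 = -80813*√2/2040 - 134171/425828 = -134171/425828 - 80813*√2/2040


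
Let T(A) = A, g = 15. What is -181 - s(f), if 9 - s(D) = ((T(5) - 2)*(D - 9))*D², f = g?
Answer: 3860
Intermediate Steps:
f = 15
s(D) = 9 - D²*(-27 + 3*D) (s(D) = 9 - (5 - 2)*(D - 9)*D² = 9 - 3*(-9 + D)*D² = 9 - (-27 + 3*D)*D² = 9 - D²*(-27 + 3*D))
-181 - s(f) = -181 - (9 - 3*15³ + 27*15²) = -181 - (9 - 3*3375 + 27*225) = -181 - (9 - 10125 + 6075) = -181 - 1*(-4041) = -181 + 4041 = 3860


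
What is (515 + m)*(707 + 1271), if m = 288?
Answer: 1588334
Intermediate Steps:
(515 + m)*(707 + 1271) = (515 + 288)*(707 + 1271) = 803*1978 = 1588334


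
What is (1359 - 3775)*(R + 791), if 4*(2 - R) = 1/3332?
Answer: -1595934553/833 ≈ -1.9159e+6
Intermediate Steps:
R = 26655/13328 (R = 2 - 1/4/3332 = 2 - 1/4*1/3332 = 2 - 1/13328 = 26655/13328 ≈ 1.9999)
(1359 - 3775)*(R + 791) = (1359 - 3775)*(26655/13328 + 791) = -2416*10569103/13328 = -1595934553/833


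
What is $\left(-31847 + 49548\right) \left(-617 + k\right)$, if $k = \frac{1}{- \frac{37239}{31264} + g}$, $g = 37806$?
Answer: $- \frac{12908463065115701}{1181929545} \approx -1.0922 \cdot 10^{7}$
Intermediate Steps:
$k = \frac{31264}{1181929545}$ ($k = \frac{1}{- \frac{37239}{31264} + 37806} = \frac{1}{\frac{1181929545}{31264}} = \frac{31264}{1181929545} \approx 2.6452 \cdot 10^{-5}$)
$\left(-31847 + 49548\right) \left(-617 + k\right) = \left(-31847 + 49548\right) \left(-617 + \frac{31264}{1181929545}\right) = 17701 \left(- \frac{729250498001}{1181929545}\right) = - \frac{12908463065115701}{1181929545}$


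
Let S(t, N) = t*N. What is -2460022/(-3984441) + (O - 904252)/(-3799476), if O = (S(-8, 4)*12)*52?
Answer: 1085774550791/1261565662743 ≈ 0.86066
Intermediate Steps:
S(t, N) = N*t
O = -19968 (O = ((4*(-8))*12)*52 = -32*12*52 = -384*52 = -19968)
-2460022/(-3984441) + (O - 904252)/(-3799476) = -2460022/(-3984441) + (-19968 - 904252)/(-3799476) = -2460022*(-1/3984441) - 924220*(-1/3799476) = 2460022/3984441 + 231055/949869 = 1085774550791/1261565662743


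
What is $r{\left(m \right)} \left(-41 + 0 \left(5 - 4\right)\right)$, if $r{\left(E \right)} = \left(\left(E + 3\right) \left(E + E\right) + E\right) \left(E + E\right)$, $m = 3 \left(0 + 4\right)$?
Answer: $-366048$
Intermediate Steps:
$m = 12$ ($m = 3 \cdot 4 = 12$)
$r{\left(E \right)} = 2 E \left(E + 2 E \left(3 + E\right)\right)$ ($r{\left(E \right)} = \left(\left(3 + E\right) 2 E + E\right) 2 E = \left(2 E \left(3 + E\right) + E\right) 2 E = \left(E + 2 E \left(3 + E\right)\right) 2 E = 2 E \left(E + 2 E \left(3 + E\right)\right)$)
$r{\left(m \right)} \left(-41 + 0 \left(5 - 4\right)\right) = 12^{2} \left(14 + 4 \cdot 12\right) \left(-41 + 0 \left(5 - 4\right)\right) = 144 \left(14 + 48\right) \left(-41 + 0 \cdot 1\right) = 144 \cdot 62 \left(-41 + 0\right) = 8928 \left(-41\right) = -366048$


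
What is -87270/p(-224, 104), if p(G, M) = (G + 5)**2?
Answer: -29090/15987 ≈ -1.8196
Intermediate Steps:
p(G, M) = (5 + G)**2
-87270/p(-224, 104) = -87270/(5 - 224)**2 = -87270/((-219)**2) = -87270/47961 = -87270*1/47961 = -29090/15987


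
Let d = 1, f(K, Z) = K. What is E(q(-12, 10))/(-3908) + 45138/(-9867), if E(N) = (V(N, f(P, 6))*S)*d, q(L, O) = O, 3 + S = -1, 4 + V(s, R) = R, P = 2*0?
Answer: -14713098/3213353 ≈ -4.5787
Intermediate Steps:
P = 0
V(s, R) = -4 + R
S = -4 (S = -3 - 1 = -4)
E(N) = 16 (E(N) = ((-4 + 0)*(-4))*1 = -4*(-4)*1 = 16*1 = 16)
E(q(-12, 10))/(-3908) + 45138/(-9867) = 16/(-3908) + 45138/(-9867) = 16*(-1/3908) + 45138*(-1/9867) = -4/977 - 15046/3289 = -14713098/3213353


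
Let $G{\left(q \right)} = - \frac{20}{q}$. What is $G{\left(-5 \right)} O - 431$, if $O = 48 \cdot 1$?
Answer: $-239$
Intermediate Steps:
$O = 48$
$G{\left(-5 \right)} O - 431 = - \frac{20}{-5} \cdot 48 - 431 = \left(-20\right) \left(- \frac{1}{5}\right) 48 - 431 = 4 \cdot 48 - 431 = 192 - 431 = -239$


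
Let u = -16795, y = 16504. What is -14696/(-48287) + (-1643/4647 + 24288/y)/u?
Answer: 2365680253147799/7774673017595565 ≈ 0.30428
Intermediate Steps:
-14696/(-48287) + (-1643/4647 + 24288/y)/u = -14696/(-48287) + (-1643/4647 + 24288/16504)/(-16795) = -14696*(-1/48287) + (-1643*1/4647 + 24288*(1/16504))*(-1/16795) = 14696/48287 + (-1643/4647 + 3036/2063)*(-1/16795) = 14696/48287 + (10718783/9586761)*(-1/16795) = 14696/48287 - 10718783/161009650995 = 2365680253147799/7774673017595565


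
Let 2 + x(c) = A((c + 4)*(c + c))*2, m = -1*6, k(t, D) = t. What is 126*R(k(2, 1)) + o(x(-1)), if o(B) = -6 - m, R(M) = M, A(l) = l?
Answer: 252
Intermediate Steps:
m = -6
x(c) = -2 + 4*c*(4 + c) (x(c) = -2 + ((c + 4)*(c + c))*2 = -2 + ((4 + c)*(2*c))*2 = -2 + (2*c*(4 + c))*2 = -2 + 4*c*(4 + c))
o(B) = 0 (o(B) = -6 - 1*(-6) = -6 + 6 = 0)
126*R(k(2, 1)) + o(x(-1)) = 126*2 + 0 = 252 + 0 = 252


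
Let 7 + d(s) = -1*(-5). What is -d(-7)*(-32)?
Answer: -64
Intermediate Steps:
d(s) = -2 (d(s) = -7 - 1*(-5) = -7 + 5 = -2)
-d(-7)*(-32) = -(-2)*(-32) = -1*64 = -64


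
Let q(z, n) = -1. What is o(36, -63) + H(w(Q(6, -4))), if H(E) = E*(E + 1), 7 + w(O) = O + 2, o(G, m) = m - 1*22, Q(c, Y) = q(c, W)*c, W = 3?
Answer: 25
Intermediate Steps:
Q(c, Y) = -c
o(G, m) = -22 + m (o(G, m) = m - 22 = -22 + m)
w(O) = -5 + O (w(O) = -7 + (O + 2) = -7 + (2 + O) = -5 + O)
H(E) = E*(1 + E)
o(36, -63) + H(w(Q(6, -4))) = (-22 - 63) + (-5 - 1*6)*(1 + (-5 - 1*6)) = -85 + (-5 - 6)*(1 + (-5 - 6)) = -85 - 11*(1 - 11) = -85 - 11*(-10) = -85 + 110 = 25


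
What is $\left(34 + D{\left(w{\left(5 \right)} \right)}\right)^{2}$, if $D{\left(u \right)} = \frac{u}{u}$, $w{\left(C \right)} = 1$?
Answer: $1225$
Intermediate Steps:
$D{\left(u \right)} = 1$
$\left(34 + D{\left(w{\left(5 \right)} \right)}\right)^{2} = \left(34 + 1\right)^{2} = 35^{2} = 1225$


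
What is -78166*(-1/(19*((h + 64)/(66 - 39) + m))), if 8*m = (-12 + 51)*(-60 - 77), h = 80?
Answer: -98736/15901 ≈ -6.2094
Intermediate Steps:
m = -5343/8 (m = ((-12 + 51)*(-60 - 77))/8 = (39*(-137))/8 = (1/8)*(-5343) = -5343/8 ≈ -667.88)
-78166*(-1/(19*((h + 64)/(66 - 39) + m))) = -78166*(-1/(19*((80 + 64)/(66 - 39) - 5343/8))) = -78166*(-1/(19*(144/27 - 5343/8))) = -78166*(-1/(19*(144*(1/27) - 5343/8))) = -78166*(-1/(19*(16/3 - 5343/8))) = -78166/((-19*(-15901/24))) = -78166/302119/24 = -78166*24/302119 = -98736/15901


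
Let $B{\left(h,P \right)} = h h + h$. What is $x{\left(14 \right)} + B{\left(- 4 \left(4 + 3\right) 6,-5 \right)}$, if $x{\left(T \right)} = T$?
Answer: $28070$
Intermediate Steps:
$B{\left(h,P \right)} = h + h^{2}$ ($B{\left(h,P \right)} = h^{2} + h = h + h^{2}$)
$x{\left(14 \right)} + B{\left(- 4 \left(4 + 3\right) 6,-5 \right)} = 14 + - 4 \left(4 + 3\right) 6 \left(1 + - 4 \left(4 + 3\right) 6\right) = 14 + \left(-4\right) 7 \cdot 6 \left(1 + \left(-4\right) 7 \cdot 6\right) = 14 + \left(-28\right) 6 \left(1 - 168\right) = 14 - 168 \left(1 - 168\right) = 14 - -28056 = 14 + 28056 = 28070$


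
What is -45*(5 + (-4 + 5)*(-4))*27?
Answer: -1215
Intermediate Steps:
-45*(5 + (-4 + 5)*(-4))*27 = -45*(5 + 1*(-4))*27 = -45*(5 - 4)*27 = -45*1*27 = -45*27 = -1215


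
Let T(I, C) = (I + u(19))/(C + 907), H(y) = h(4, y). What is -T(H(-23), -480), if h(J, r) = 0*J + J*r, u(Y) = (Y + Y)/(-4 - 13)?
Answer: 1602/7259 ≈ 0.22069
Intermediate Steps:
u(Y) = -2*Y/17 (u(Y) = (2*Y)/(-17) = (2*Y)*(-1/17) = -2*Y/17)
h(J, r) = J*r (h(J, r) = 0 + J*r = J*r)
H(y) = 4*y
T(I, C) = (-38/17 + I)/(907 + C) (T(I, C) = (I - 2/17*19)/(C + 907) = (I - 38/17)/(907 + C) = (-38/17 + I)/(907 + C))
-T(H(-23), -480) = -(-38/17 + 4*(-23))/(907 - 480) = -(-38/17 - 92)/427 = -(-1602)/(427*17) = -1*(-1602/7259) = 1602/7259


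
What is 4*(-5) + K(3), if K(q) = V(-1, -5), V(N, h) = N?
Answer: -21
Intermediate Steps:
K(q) = -1
4*(-5) + K(3) = 4*(-5) - 1 = -20 - 1 = -21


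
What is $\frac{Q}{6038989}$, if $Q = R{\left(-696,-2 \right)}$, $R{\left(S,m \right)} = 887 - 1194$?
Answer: $- \frac{307}{6038989} \approx -5.0836 \cdot 10^{-5}$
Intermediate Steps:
$R{\left(S,m \right)} = -307$ ($R{\left(S,m \right)} = 887 - 1194 = -307$)
$Q = -307$
$\frac{Q}{6038989} = - \frac{307}{6038989}$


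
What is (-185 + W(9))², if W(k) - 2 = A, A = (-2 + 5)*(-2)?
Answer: 35721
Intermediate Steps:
A = -6 (A = 3*(-2) = -6)
W(k) = -4 (W(k) = 2 - 6 = -4)
(-185 + W(9))² = (-185 - 4)² = (-189)² = 35721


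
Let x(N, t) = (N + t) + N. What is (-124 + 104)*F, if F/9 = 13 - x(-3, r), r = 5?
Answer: -2520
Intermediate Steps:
x(N, t) = t + 2*N
F = 126 (F = 9*(13 - (5 + 2*(-3))) = 9*(13 - (5 - 6)) = 9*(13 - 1*(-1)) = 9*(13 + 1) = 9*14 = 126)
(-124 + 104)*F = (-124 + 104)*126 = -20*126 = -2520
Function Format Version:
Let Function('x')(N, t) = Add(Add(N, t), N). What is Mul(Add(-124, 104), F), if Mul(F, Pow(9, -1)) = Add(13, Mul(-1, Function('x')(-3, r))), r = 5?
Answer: -2520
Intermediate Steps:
Function('x')(N, t) = Add(t, Mul(2, N))
F = 126 (F = Mul(9, Add(13, Mul(-1, Add(5, Mul(2, -3))))) = Mul(9, Add(13, Mul(-1, Add(5, -6)))) = Mul(9, Add(13, Mul(-1, -1))) = Mul(9, Add(13, 1)) = Mul(9, 14) = 126)
Mul(Add(-124, 104), F) = Mul(Add(-124, 104), 126) = Mul(-20, 126) = -2520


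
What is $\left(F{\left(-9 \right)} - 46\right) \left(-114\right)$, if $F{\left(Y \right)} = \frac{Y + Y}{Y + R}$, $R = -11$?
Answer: $\frac{25707}{5} \approx 5141.4$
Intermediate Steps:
$F{\left(Y \right)} = \frac{2 Y}{-11 + Y}$ ($F{\left(Y \right)} = \frac{Y + Y}{Y - 11} = \frac{2 Y}{-11 + Y}$)
$\left(F{\left(-9 \right)} - 46\right) \left(-114\right) = \left(2 \left(-9\right) \frac{1}{-11 - 9} - 46\right) \left(-114\right) = \left(2 \left(-9\right) \frac{1}{-20} - 46\right) \left(-114\right) = \left(2 \left(-9\right) \left(- \frac{1}{20}\right) - 46\right) \left(-114\right) = \left(\frac{9}{10} - 46\right) \left(-114\right) = \left(- \frac{451}{10}\right) \left(-114\right) = \frac{25707}{5}$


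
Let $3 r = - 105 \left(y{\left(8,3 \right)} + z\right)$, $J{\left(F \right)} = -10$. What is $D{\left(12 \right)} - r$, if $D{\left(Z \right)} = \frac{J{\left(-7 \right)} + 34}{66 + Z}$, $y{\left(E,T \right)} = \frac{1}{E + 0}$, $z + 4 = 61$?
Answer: $\frac{207967}{104} \approx 1999.7$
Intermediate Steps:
$z = 57$ ($z = -4 + 61 = 57$)
$y{\left(E,T \right)} = \frac{1}{E}$
$r = - \frac{15995}{8}$ ($r = \frac{\left(-105\right) \left(\frac{1}{8} + 57\right)}{3} = \frac{\left(-105\right) \frac{457}{8}}{3} = \frac{1}{3} \left(- \frac{47985}{8}\right) = - \frac{15995}{8} \approx -1999.4$)
$D{\left(Z \right)} = \frac{24}{66 + Z}$ ($D{\left(Z \right)} = \frac{-10 + 34}{66 + Z} = \frac{24}{66 + Z}$)
$D{\left(12 \right)} - r = \frac{24}{66 + 12} - - \frac{15995}{8} = \frac{24}{78} + \frac{15995}{8} = 24 \cdot \frac{1}{78} + \frac{15995}{8} = \frac{4}{13} + \frac{15995}{8} = \frac{207967}{104}$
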